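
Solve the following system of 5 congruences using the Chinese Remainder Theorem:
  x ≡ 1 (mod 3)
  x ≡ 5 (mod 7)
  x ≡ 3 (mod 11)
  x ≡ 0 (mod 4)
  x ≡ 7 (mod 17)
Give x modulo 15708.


Product of moduli M = 3 · 7 · 11 · 4 · 17 = 15708.
Merge one congruence at a time:
  Start: x ≡ 1 (mod 3).
  Combine with x ≡ 5 (mod 7); new modulus lcm = 21.
    Write x = 1 + 3·t and substitute into x ≡ 5 (mod 7): 3·t ≡ 5 − 1 = 4 (mod 7).
    The inverse of 3 mod 7 is 5 (since 3·5 = 15 = 2·7 + 1), so t ≡ 5·4 = 20 ≡ 6 (mod 7).
    Then x = 1 + 3·6 = 19, valid modulo lcm(3, 7) = 21: x ≡ 19 (mod 21).
  Combine with x ≡ 3 (mod 11); new modulus lcm = 231.
    Write x = 19 + 21·t and substitute into x ≡ 3 (mod 11): 21·t ≡ 3 − 19 = -16 (mod 11).
    Reduce coefficients mod 11: 10·t ≡ 6 (mod 11).
    The inverse of 10 mod 11 is 10 (since 10·10 = 100 = 9·11 + 1), so t ≡ 10·6 = 60 ≡ 5 (mod 11).
    Then x = 19 + 21·5 = 124, valid modulo lcm(21, 11) = 231: x ≡ 124 (mod 231).
  Combine with x ≡ 0 (mod 4); new modulus lcm = 924.
    Write x = 124 + 231·t and substitute into x ≡ 0 (mod 4): 231·t ≡ 0 − 124 = -124 (mod 4).
    Reduce coefficients mod 4: 3·t ≡ 0 (mod 4).
    The inverse of 3 mod 4 is 3 (since 3·3 = 9 = 2·4 + 1), so t ≡ 3·0 = 0 ≡ 0 (mod 4).
    Then x = 124 + 231·0 = 124, valid modulo lcm(231, 4) = 924: x ≡ 124 (mod 924).
  Combine with x ≡ 7 (mod 17); new modulus lcm = 15708.
    Write x = 124 + 924·t and substitute into x ≡ 7 (mod 17): 924·t ≡ 7 − 124 = -117 (mod 17).
    Reduce coefficients mod 17: 6·t ≡ 2 (mod 17).
    The inverse of 6 mod 17 is 3 (since 6·3 = 18 = 1·17 + 1), so t ≡ 3·2 = 6 ≡ 6 (mod 17).
    Then x = 124 + 924·6 = 5668, valid modulo lcm(924, 17) = 15708: x ≡ 5668 (mod 15708).
Verify against each original: 5668 mod 3 = 1, 5668 mod 7 = 5, 5668 mod 11 = 3, 5668 mod 4 = 0, 5668 mod 17 = 7.

x ≡ 5668 (mod 15708).


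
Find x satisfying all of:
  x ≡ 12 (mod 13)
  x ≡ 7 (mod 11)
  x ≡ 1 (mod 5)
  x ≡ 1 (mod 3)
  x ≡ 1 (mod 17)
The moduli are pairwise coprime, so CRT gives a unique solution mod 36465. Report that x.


Product of moduli M = 13 · 11 · 5 · 3 · 17 = 36465.
Merge one congruence at a time:
  Start: x ≡ 12 (mod 13).
  Combine with x ≡ 7 (mod 11); new modulus lcm = 143.
    Write x = 12 + 13·t and substitute into x ≡ 7 (mod 11): 13·t ≡ 7 − 12 = -5 (mod 11).
    Reduce coefficients mod 11: 2·t ≡ 6 (mod 11).
    The inverse of 2 mod 11 is 6 (since 2·6 = 12 = 1·11 + 1), so t ≡ 6·6 = 36 ≡ 3 (mod 11).
    Then x = 12 + 13·3 = 51, valid modulo lcm(13, 11) = 143: x ≡ 51 (mod 143).
  Combine with x ≡ 1 (mod 5); new modulus lcm = 715.
    Write x = 51 + 143·t and substitute into x ≡ 1 (mod 5): 143·t ≡ 1 − 51 = -50 (mod 5).
    Reduce coefficients mod 5: 3·t ≡ 0 (mod 5).
    The inverse of 3 mod 5 is 2 (since 3·2 = 6 = 1·5 + 1), so t ≡ 2·0 = 0 ≡ 0 (mod 5).
    Then x = 51 + 143·0 = 51, valid modulo lcm(143, 5) = 715: x ≡ 51 (mod 715).
  Combine with x ≡ 1 (mod 3); new modulus lcm = 2145.
    Write x = 51 + 715·t and substitute into x ≡ 1 (mod 3): 715·t ≡ 1 − 51 = -50 (mod 3).
    Reduce coefficients mod 3: 1·t ≡ 1 (mod 3).
    So t ≡ 1 (mod 3).
    Then x = 51 + 715·1 = 766, valid modulo lcm(715, 3) = 2145: x ≡ 766 (mod 2145).
  Combine with x ≡ 1 (mod 17); new modulus lcm = 36465.
    Write x = 766 + 2145·t and substitute into x ≡ 1 (mod 17): 2145·t ≡ 1 − 766 = -765 (mod 17).
    Reduce coefficients mod 17: 3·t ≡ 0 (mod 17).
    The inverse of 3 mod 17 is 6 (since 3·6 = 18 = 1·17 + 1), so t ≡ 6·0 = 0 ≡ 0 (mod 17).
    Then x = 766 + 2145·0 = 766, valid modulo lcm(2145, 17) = 36465: x ≡ 766 (mod 36465).
Verify against each original: 766 mod 13 = 12, 766 mod 11 = 7, 766 mod 5 = 1, 766 mod 3 = 1, 766 mod 17 = 1.

x ≡ 766 (mod 36465).


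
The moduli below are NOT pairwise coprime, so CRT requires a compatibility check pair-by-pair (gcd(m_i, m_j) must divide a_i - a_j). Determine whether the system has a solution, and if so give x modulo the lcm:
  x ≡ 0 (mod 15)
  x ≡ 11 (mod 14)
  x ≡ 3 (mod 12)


Moduli 15, 14, 12 are not pairwise coprime, so CRT works modulo lcm(m_i) when all pairwise compatibility conditions hold.
Pairwise compatibility: gcd(m_i, m_j) must divide a_i - a_j for every pair.
Merge one congruence at a time:
  Start: x ≡ 0 (mod 15).
  Combine with x ≡ 11 (mod 14): gcd(15, 14) = 1; 11 - 0 = 11, which IS divisible by 1, so compatible.
    Write x = 0 + 15·t and substitute into x ≡ 11 (mod 14): 15·t ≡ 11 − 0 = 11 (mod 14).
    Reduce coefficients mod 14: 1·t ≡ 11 (mod 14).
    So t ≡ 11 (mod 14).
    Then x = 0 + 15·11 = 165, valid modulo lcm(15, 14) = 210: x ≡ 165 (mod 210).
  Combine with x ≡ 3 (mod 12): gcd(210, 12) = 6; 3 - 165 = -162, which IS divisible by 6, so compatible.
    Write x = 165 + 210·t and substitute into x ≡ 3 (mod 12): 210·t ≡ 3 − 165 = -162 (mod 12).
    Divide the congruence (and modulus) by g = 6: 35·t ≡ -27 (mod 2).
    Reduce coefficients mod 2: 1·t ≡ 1 (mod 2).
    So t ≡ 1 (mod 2).
    Then x = 165 + 210·1 = 375, valid modulo lcm(210, 12) = 420: x ≡ 375 (mod 420).
Verify: 375 mod 15 = 0, 375 mod 14 = 11, 375 mod 12 = 3.

x ≡ 375 (mod 420).


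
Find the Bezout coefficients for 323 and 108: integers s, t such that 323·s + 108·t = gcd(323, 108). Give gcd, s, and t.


Euclidean algorithm on (323, 108) — divide until remainder is 0:
  323 = 2 · 108 + 107
  108 = 1 · 107 + 1
  107 = 107 · 1 + 0
gcd(323, 108) = 1.
Track Bezout coefficients alongside the remainders: start with r₀ = 323 = a·1 + b·0 (s = 1, t = 0) and r₁ = 108 = a·0 + b·1 (s = 0, t = 1); each new remainder r_{k+1} = r_{k-1} − q_k·r_k inherits s_{k+1} = s_{k-1} − q_k·s_k, t_{k+1} = t_{k-1} − q_k·t_k, so r_k = a·s_k + b·t_k at every step:
  q = 2: r = 107, s = 1 − 2·0 = 1, t = 0 − 2·1 = -2  (check: 323·1 + 108·(-2) = 107)
  q = 1: r = 1, s = 0 − 1·1 = -1, t = 1 − 1·(-2) = 3  (check: 323·(-1) + 108·3 = 1)
The row with r = 1 (the gcd) gives the Bezout coefficients s = -1, t = 3.
Result: 323 · (-1) + 108 · (3) = 1.

gcd(323, 108) = 1; s = -1, t = 3 (check: 323·(-1) + 108·3 = 1).


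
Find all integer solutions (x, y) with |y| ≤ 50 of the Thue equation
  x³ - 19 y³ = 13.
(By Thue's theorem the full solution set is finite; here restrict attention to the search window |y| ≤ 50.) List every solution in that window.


The equation is x³ - 19y³ = 13. For fixed y, x³ = 19·y³ + 13, so a solution requires the RHS to be a perfect cube.
Strategy: iterate y from -50 to 50, compute RHS = 19·y³ + 13, and check whether it is a (positive or negative) perfect cube.
Check small values of y:
  y = 0: RHS = 13 is not a perfect cube.
  y = 1: RHS = 32 is not a perfect cube.
  y = -1: RHS = -6 is not a perfect cube.
  y = 2: RHS = 165 is not a perfect cube.
  y = -2: RHS = -139 is not a perfect cube.
  y = 3: RHS = 526 is not a perfect cube.
  y = -3: RHS = -500 is not a perfect cube.
Continuing the search up to |y| = 50 finds no solutions either.
No (x, y) in the scanned range satisfies the equation.

No integer solutions with |y| ≤ 50.


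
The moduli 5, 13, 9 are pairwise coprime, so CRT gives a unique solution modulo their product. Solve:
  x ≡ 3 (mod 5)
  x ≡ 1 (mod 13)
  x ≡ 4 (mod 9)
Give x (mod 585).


Moduli 5, 13, 9 are pairwise coprime; by CRT there is a unique solution modulo M = 5 · 13 · 9 = 585.
Solve pairwise, accumulating the modulus:
  Start with x ≡ 3 (mod 5).
  Combine with x ≡ 1 (mod 13): since gcd(5, 13) = 1, we get a unique residue mod 65.
    Write x = 3 + 5·t and substitute into x ≡ 1 (mod 13): 5·t ≡ 1 − 3 = -2 (mod 13).
    Reduce coefficients mod 13: 5·t ≡ 11 (mod 13).
    The inverse of 5 mod 13 is 8 (since 5·8 = 40 = 3·13 + 1), so t ≡ 8·11 = 88 ≡ 10 (mod 13).
    Then x = 3 + 5·10 = 53, valid modulo lcm(5, 13) = 65: x ≡ 53 (mod 65).
  Combine with x ≡ 4 (mod 9): since gcd(65, 9) = 1, we get a unique residue mod 585.
    Write x = 53 + 65·t and substitute into x ≡ 4 (mod 9): 65·t ≡ 4 − 53 = -49 (mod 9).
    Reduce coefficients mod 9: 2·t ≡ 5 (mod 9).
    The inverse of 2 mod 9 is 5 (since 2·5 = 10 = 1·9 + 1), so t ≡ 5·5 = 25 ≡ 7 (mod 9).
    Then x = 53 + 65·7 = 508, valid modulo lcm(65, 9) = 585: x ≡ 508 (mod 585).
Verify: 508 mod 5 = 3 ✓, 508 mod 13 = 1 ✓, 508 mod 9 = 4 ✓.

x ≡ 508 (mod 585).


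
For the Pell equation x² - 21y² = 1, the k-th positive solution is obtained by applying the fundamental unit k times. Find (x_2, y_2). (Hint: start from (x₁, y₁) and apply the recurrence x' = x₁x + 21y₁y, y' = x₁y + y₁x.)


Step 1: Find the fundamental solution (x₁, y₁) of x² - 21y² = 1.
  Expand √21 as a continued fraction. a₀ = ⌊√21⌋ = 4; iterate m_{k+1} = d_k·a_k − m_k, d_{k+1} = (21 − m_{k+1}²)/d_k, a_{k+1} = ⌊(a₀ + m_{k+1})/d_{k+1}⌋ (starting m₀ = 0, d₀ = 1), with convergents p_k = a_k·p_{k-1} + p_{k-2}, q_k = a_k·q_{k-1} + q_{k-2} (p₋₁ = 1, q₋₁ = 0):
  k = 0: a₀ = 4; p₀/q₀ = 4/1; p₀² − 21·q₀² = 16 − 21 = -5.
  k = 1: m = 4, d = 5, a = ⌊(4 + 4)/5⌋ = 1; p/q = (1·4 + 1)/(1·1 + 0) = 5/1; p² − 21·q² = 25 − 21 = 4.
  k = 2: m = 1, d = 4, a = ⌊(4 + 1)/4⌋ = 1; p/q = (1·5 + 4)/(1·1 + 1) = 9/2; p² − 21·q² = 81 − 84 = -3.
  k = 3: m = 3, d = 3, a = ⌊(4 + 3)/3⌋ = 2; p/q = (2·9 + 5)/(2·2 + 1) = 23/5; p² − 21·q² = 529 − 525 = 4.
  k = 4: m = 3, d = 4, a = ⌊(4 + 3)/4⌋ = 1; p/q = (1·23 + 9)/(1·5 + 2) = 32/7; p² − 21·q² = 1024 − 1029 = -5.
  k = 5: m = 1, d = 5, a = ⌊(4 + 1)/5⌋ = 1; p/q = (1·32 + 23)/(1·7 + 5) = 55/12; p² − 21·q² = 3025 − 3024 = 1.
  The first convergent with p² − 21·q² = 1 gives the fundamental solution (x₁, y₁) = (55, 12).
Step 2: Apply the recurrence (x_{n+1}, y_{n+1}) = (x₁x_n + 21y₁y_n, x₁y_n + y₁x_n) repeatedly.
  From (x_1, y_1) = (55, 12): x_2 = 55·55 + 21·12·12 = 6049; y_2 = 55·12 + 12·55 = 1320.
Step 3: Verify x_2² - 21·y_2² = 36590401 - 36590400 = 1 (should be 1). ✓

(x_1, y_1) = (55, 12); (x_2, y_2) = (6049, 1320).


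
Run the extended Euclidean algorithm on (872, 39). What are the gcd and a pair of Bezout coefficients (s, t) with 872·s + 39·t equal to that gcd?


Euclidean algorithm on (872, 39) — divide until remainder is 0:
  872 = 22 · 39 + 14
  39 = 2 · 14 + 11
  14 = 1 · 11 + 3
  11 = 3 · 3 + 2
  3 = 1 · 2 + 1
  2 = 2 · 1 + 0
gcd(872, 39) = 1.
Track Bezout coefficients alongside the remainders: start with r₀ = 872 = a·1 + b·0 (s = 1, t = 0) and r₁ = 39 = a·0 + b·1 (s = 0, t = 1); each new remainder r_{k+1} = r_{k-1} − q_k·r_k inherits s_{k+1} = s_{k-1} − q_k·s_k, t_{k+1} = t_{k-1} − q_k·t_k, so r_k = a·s_k + b·t_k at every step:
  q = 22: r = 14, s = 1 − 22·0 = 1, t = 0 − 22·1 = -22  (check: 872·1 + 39·(-22) = 14)
  q = 2: r = 11, s = 0 − 2·1 = -2, t = 1 − 2·(-22) = 45  (check: 872·(-2) + 39·45 = 11)
  q = 1: r = 3, s = 1 − 1·(-2) = 3, t = -22 − 1·45 = -67  (check: 872·3 + 39·(-67) = 3)
  q = 3: r = 2, s = -2 − 3·3 = -11, t = 45 − 3·(-67) = 246  (check: 872·(-11) + 39·246 = 2)
  q = 1: r = 1, s = 3 − 1·(-11) = 14, t = -67 − 1·246 = -313  (check: 872·14 + 39·(-313) = 1)
The row with r = 1 (the gcd) gives the Bezout coefficients s = 14, t = -313.
Result: 872 · (14) + 39 · (-313) = 1.

gcd(872, 39) = 1; s = 14, t = -313 (check: 872·14 + 39·(-313) = 1).


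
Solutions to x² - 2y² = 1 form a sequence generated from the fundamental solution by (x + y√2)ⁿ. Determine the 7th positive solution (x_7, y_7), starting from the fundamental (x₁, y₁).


Step 1: Find the fundamental solution (x₁, y₁) of x² - 2y² = 1.
  Expand √2 as a continued fraction. a₀ = ⌊√2⌋ = 1; iterate m_{k+1} = d_k·a_k − m_k, d_{k+1} = (2 − m_{k+1}²)/d_k, a_{k+1} = ⌊(a₀ + m_{k+1})/d_{k+1}⌋ (starting m₀ = 0, d₀ = 1), with convergents p_k = a_k·p_{k-1} + p_{k-2}, q_k = a_k·q_{k-1} + q_{k-2} (p₋₁ = 1, q₋₁ = 0):
  k = 0: a₀ = 1; p₀/q₀ = 1/1; p₀² − 2·q₀² = 1 − 2 = -1.
  k = 1: m = 1, d = 1, a = ⌊(1 + 1)/1⌋ = 2; p/q = (2·1 + 1)/(2·1 + 0) = 3/2; p² − 2·q² = 9 − 8 = 1.
  The first convergent with p² − 2·q² = 1 gives the fundamental solution (x₁, y₁) = (3, 2).
Step 2: Apply the recurrence (x_{n+1}, y_{n+1}) = (x₁x_n + 2y₁y_n, x₁y_n + y₁x_n) repeatedly.
  From (x_1, y_1) = (3, 2): x_2 = 3·3 + 2·2·2 = 17; y_2 = 3·2 + 2·3 = 12.
  From (x_2, y_2) = (17, 12): x_3 = 3·17 + 2·2·12 = 99; y_3 = 3·12 + 2·17 = 70.
  From (x_3, y_3) = (99, 70): x_4 = 3·99 + 2·2·70 = 577; y_4 = 3·70 + 2·99 = 408.
  From (x_4, y_4) = (577, 408): x_5 = 3·577 + 2·2·408 = 3363; y_5 = 3·408 + 2·577 = 2378.
  From (x_5, y_5) = (3363, 2378): x_6 = 3·3363 + 2·2·2378 = 19601; y_6 = 3·2378 + 2·3363 = 13860.
  From (x_6, y_6) = (19601, 13860): x_7 = 3·19601 + 2·2·13860 = 114243; y_7 = 3·13860 + 2·19601 = 80782.
Step 3: Verify x_7² - 2·y_7² = 13051463049 - 13051463048 = 1 (should be 1). ✓

(x_1, y_1) = (3, 2); (x_7, y_7) = (114243, 80782).


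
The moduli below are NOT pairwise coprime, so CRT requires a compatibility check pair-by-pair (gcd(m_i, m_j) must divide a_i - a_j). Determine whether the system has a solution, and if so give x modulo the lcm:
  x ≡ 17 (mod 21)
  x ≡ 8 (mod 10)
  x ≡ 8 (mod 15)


Moduli 21, 10, 15 are not pairwise coprime, so CRT works modulo lcm(m_i) when all pairwise compatibility conditions hold.
Pairwise compatibility: gcd(m_i, m_j) must divide a_i - a_j for every pair.
Merge one congruence at a time:
  Start: x ≡ 17 (mod 21).
  Combine with x ≡ 8 (mod 10): gcd(21, 10) = 1; 8 - 17 = -9, which IS divisible by 1, so compatible.
    Write x = 17 + 21·t and substitute into x ≡ 8 (mod 10): 21·t ≡ 8 − 17 = -9 (mod 10).
    Reduce coefficients mod 10: 1·t ≡ 1 (mod 10).
    So t ≡ 1 (mod 10).
    Then x = 17 + 21·1 = 38, valid modulo lcm(21, 10) = 210: x ≡ 38 (mod 210).
  Combine with x ≡ 8 (mod 15): gcd(210, 15) = 15; 8 - 38 = -30, which IS divisible by 15, so compatible.
    Write x = 38 + 210·t and substitute into x ≡ 8 (mod 15): 210·t ≡ 8 − 38 = -30 (mod 15).
    Divide the congruence (and modulus) by g = 15: 14·t ≡ -2 (mod 1).
    Modulo 1 every t works; take t = 0.
    Then x = 38 + 210·0 = 38, valid modulo lcm(210, 15) = 210: x ≡ 38 (mod 210).
Verify: 38 mod 21 = 17, 38 mod 10 = 8, 38 mod 15 = 8.

x ≡ 38 (mod 210).


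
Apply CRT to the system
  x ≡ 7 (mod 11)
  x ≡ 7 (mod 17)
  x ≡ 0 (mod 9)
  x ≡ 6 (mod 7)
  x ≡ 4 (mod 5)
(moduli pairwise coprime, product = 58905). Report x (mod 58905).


Product of moduli M = 11 · 17 · 9 · 7 · 5 = 58905.
Merge one congruence at a time:
  Start: x ≡ 7 (mod 11).
  Combine with x ≡ 7 (mod 17); new modulus lcm = 187.
    Write x = 7 + 11·t and substitute into x ≡ 7 (mod 17): 11·t ≡ 7 − 7 = 0 (mod 17).
    The inverse of 11 mod 17 is 14 (since 11·14 = 154 = 9·17 + 1), so t ≡ 14·0 = 0 ≡ 0 (mod 17).
    Then x = 7 + 11·0 = 7, valid modulo lcm(11, 17) = 187: x ≡ 7 (mod 187).
  Combine with x ≡ 0 (mod 9); new modulus lcm = 1683.
    Write x = 7 + 187·t and substitute into x ≡ 0 (mod 9): 187·t ≡ 0 − 7 = -7 (mod 9).
    Reduce coefficients mod 9: 7·t ≡ 2 (mod 9).
    The inverse of 7 mod 9 is 4 (since 7·4 = 28 = 3·9 + 1), so t ≡ 4·2 = 8 ≡ 8 (mod 9).
    Then x = 7 + 187·8 = 1503, valid modulo lcm(187, 9) = 1683: x ≡ 1503 (mod 1683).
  Combine with x ≡ 6 (mod 7); new modulus lcm = 11781.
    Write x = 1503 + 1683·t and substitute into x ≡ 6 (mod 7): 1683·t ≡ 6 − 1503 = -1497 (mod 7).
    Reduce coefficients mod 7: 3·t ≡ 1 (mod 7).
    The inverse of 3 mod 7 is 5 (since 3·5 = 15 = 2·7 + 1), so t ≡ 5·1 = 5 ≡ 5 (mod 7).
    Then x = 1503 + 1683·5 = 9918, valid modulo lcm(1683, 7) = 11781: x ≡ 9918 (mod 11781).
  Combine with x ≡ 4 (mod 5); new modulus lcm = 58905.
    Write x = 9918 + 11781·t and substitute into x ≡ 4 (mod 5): 11781·t ≡ 4 − 9918 = -9914 (mod 5).
    Reduce coefficients mod 5: 1·t ≡ 1 (mod 5).
    So t ≡ 1 (mod 5).
    Then x = 9918 + 11781·1 = 21699, valid modulo lcm(11781, 5) = 58905: x ≡ 21699 (mod 58905).
Verify against each original: 21699 mod 11 = 7, 21699 mod 17 = 7, 21699 mod 9 = 0, 21699 mod 7 = 6, 21699 mod 5 = 4.

x ≡ 21699 (mod 58905).


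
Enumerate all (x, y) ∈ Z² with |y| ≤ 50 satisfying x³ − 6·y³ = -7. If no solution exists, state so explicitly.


The equation is x³ - 6y³ = -7. For fixed y, x³ = 6·y³ − 7, so a solution requires the RHS to be a perfect cube.
Strategy: iterate y from -50 to 50, compute RHS = 6·y³ − 7, and check whether it is a (positive or negative) perfect cube.
Check small values of y:
  y = 0: RHS = -7 is not a perfect cube.
  y = 1: RHS = -1 = (-1)³ ⇒ x = -1 works.
  y = -1: RHS = -13 is not a perfect cube.
  y = 2: RHS = 41 is not a perfect cube.
  y = -2: RHS = -55 is not a perfect cube.
  y = 3: RHS = 155 is not a perfect cube.
  y = -3: RHS = -169 is not a perfect cube.
Continuing the search up to |y| = 50 finds no further solutions beyond those listed.
Collected solutions: (-1, 1).

Solutions (with |y| ≤ 50): (-1, 1).


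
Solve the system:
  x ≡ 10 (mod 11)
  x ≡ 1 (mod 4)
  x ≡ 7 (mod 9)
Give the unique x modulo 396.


Moduli 11, 4, 9 are pairwise coprime; by CRT there is a unique solution modulo M = 11 · 4 · 9 = 396.
Solve pairwise, accumulating the modulus:
  Start with x ≡ 10 (mod 11).
  Combine with x ≡ 1 (mod 4): since gcd(11, 4) = 1, we get a unique residue mod 44.
    Write x = 10 + 11·t and substitute into x ≡ 1 (mod 4): 11·t ≡ 1 − 10 = -9 (mod 4).
    Reduce coefficients mod 4: 3·t ≡ 3 (mod 4).
    The inverse of 3 mod 4 is 3 (since 3·3 = 9 = 2·4 + 1), so t ≡ 3·3 = 9 ≡ 1 (mod 4).
    Then x = 10 + 11·1 = 21, valid modulo lcm(11, 4) = 44: x ≡ 21 (mod 44).
  Combine with x ≡ 7 (mod 9): since gcd(44, 9) = 1, we get a unique residue mod 396.
    Write x = 21 + 44·t and substitute into x ≡ 7 (mod 9): 44·t ≡ 7 − 21 = -14 (mod 9).
    Reduce coefficients mod 9: 8·t ≡ 4 (mod 9).
    The inverse of 8 mod 9 is 8 (since 8·8 = 64 = 7·9 + 1), so t ≡ 8·4 = 32 ≡ 5 (mod 9).
    Then x = 21 + 44·5 = 241, valid modulo lcm(44, 9) = 396: x ≡ 241 (mod 396).
Verify: 241 mod 11 = 10 ✓, 241 mod 4 = 1 ✓, 241 mod 9 = 7 ✓.

x ≡ 241 (mod 396).


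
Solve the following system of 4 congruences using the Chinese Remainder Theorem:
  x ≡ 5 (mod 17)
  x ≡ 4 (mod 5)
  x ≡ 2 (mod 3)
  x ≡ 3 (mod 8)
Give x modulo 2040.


Product of moduli M = 17 · 5 · 3 · 8 = 2040.
Merge one congruence at a time:
  Start: x ≡ 5 (mod 17).
  Combine with x ≡ 4 (mod 5); new modulus lcm = 85.
    Write x = 5 + 17·t and substitute into x ≡ 4 (mod 5): 17·t ≡ 4 − 5 = -1 (mod 5).
    Reduce coefficients mod 5: 2·t ≡ 4 (mod 5).
    The inverse of 2 mod 5 is 3 (since 2·3 = 6 = 1·5 + 1), so t ≡ 3·4 = 12 ≡ 2 (mod 5).
    Then x = 5 + 17·2 = 39, valid modulo lcm(17, 5) = 85: x ≡ 39 (mod 85).
  Combine with x ≡ 2 (mod 3); new modulus lcm = 255.
    Write x = 39 + 85·t and substitute into x ≡ 2 (mod 3): 85·t ≡ 2 − 39 = -37 (mod 3).
    Reduce coefficients mod 3: 1·t ≡ 2 (mod 3).
    So t ≡ 2 (mod 3).
    Then x = 39 + 85·2 = 209, valid modulo lcm(85, 3) = 255: x ≡ 209 (mod 255).
  Combine with x ≡ 3 (mod 8); new modulus lcm = 2040.
    Write x = 209 + 255·t and substitute into x ≡ 3 (mod 8): 255·t ≡ 3 − 209 = -206 (mod 8).
    Reduce coefficients mod 8: 7·t ≡ 2 (mod 8).
    The inverse of 7 mod 8 is 7 (since 7·7 = 49 = 6·8 + 1), so t ≡ 7·2 = 14 ≡ 6 (mod 8).
    Then x = 209 + 255·6 = 1739, valid modulo lcm(255, 8) = 2040: x ≡ 1739 (mod 2040).
Verify against each original: 1739 mod 17 = 5, 1739 mod 5 = 4, 1739 mod 3 = 2, 1739 mod 8 = 3.

x ≡ 1739 (mod 2040).


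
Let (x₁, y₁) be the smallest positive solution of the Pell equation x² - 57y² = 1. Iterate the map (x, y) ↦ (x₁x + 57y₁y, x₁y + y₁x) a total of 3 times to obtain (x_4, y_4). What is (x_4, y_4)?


Step 1: Find the fundamental solution (x₁, y₁) of x² - 57y² = 1.
  Expand √57 as a continued fraction. a₀ = ⌊√57⌋ = 7; iterate m_{k+1} = d_k·a_k − m_k, d_{k+1} = (57 − m_{k+1}²)/d_k, a_{k+1} = ⌊(a₀ + m_{k+1})/d_{k+1}⌋ (starting m₀ = 0, d₀ = 1), with convergents p_k = a_k·p_{k-1} + p_{k-2}, q_k = a_k·q_{k-1} + q_{k-2} (p₋₁ = 1, q₋₁ = 0):
  k = 0: a₀ = 7; p₀/q₀ = 7/1; p₀² − 57·q₀² = 49 − 57 = -8.
  k = 1: m = 7, d = 8, a = ⌊(7 + 7)/8⌋ = 1; p/q = (1·7 + 1)/(1·1 + 0) = 8/1; p² − 57·q² = 64 − 57 = 7.
  k = 2: m = 1, d = 7, a = ⌊(7 + 1)/7⌋ = 1; p/q = (1·8 + 7)/(1·1 + 1) = 15/2; p² − 57·q² = 225 − 228 = -3.
  k = 3: m = 6, d = 3, a = ⌊(7 + 6)/3⌋ = 4; p/q = (4·15 + 8)/(4·2 + 1) = 68/9; p² − 57·q² = 4624 − 4617 = 7.
  k = 4: m = 6, d = 7, a = ⌊(7 + 6)/7⌋ = 1; p/q = (1·68 + 15)/(1·9 + 2) = 83/11; p² − 57·q² = 6889 − 6897 = -8.
  k = 5: m = 1, d = 8, a = ⌊(7 + 1)/8⌋ = 1; p/q = (1·83 + 68)/(1·11 + 9) = 151/20; p² − 57·q² = 22801 − 22800 = 1.
  The first convergent with p² − 57·q² = 1 gives the fundamental solution (x₁, y₁) = (151, 20).
Step 2: Apply the recurrence (x_{n+1}, y_{n+1}) = (x₁x_n + 57y₁y_n, x₁y_n + y₁x_n) repeatedly.
  From (x_1, y_1) = (151, 20): x_2 = 151·151 + 57·20·20 = 45601; y_2 = 151·20 + 20·151 = 6040.
  From (x_2, y_2) = (45601, 6040): x_3 = 151·45601 + 57·20·6040 = 13771351; y_3 = 151·6040 + 20·45601 = 1824060.
  From (x_3, y_3) = (13771351, 1824060): x_4 = 151·13771351 + 57·20·1824060 = 4158902401; y_4 = 151·1824060 + 20·13771351 = 550860080.
Step 3: Verify x_4² - 57·y_4² = 17296469181043564801 - 17296469181043564800 = 1 (should be 1). ✓

(x_1, y_1) = (151, 20); (x_4, y_4) = (4158902401, 550860080).


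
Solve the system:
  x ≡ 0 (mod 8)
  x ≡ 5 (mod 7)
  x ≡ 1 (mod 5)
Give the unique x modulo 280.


Moduli 8, 7, 5 are pairwise coprime; by CRT there is a unique solution modulo M = 8 · 7 · 5 = 280.
Solve pairwise, accumulating the modulus:
  Start with x ≡ 0 (mod 8).
  Combine with x ≡ 5 (mod 7): since gcd(8, 7) = 1, we get a unique residue mod 56.
    Write x = 0 + 8·t and substitute into x ≡ 5 (mod 7): 8·t ≡ 5 − 0 = 5 (mod 7).
    Reduce coefficients mod 7: 1·t ≡ 5 (mod 7).
    So t ≡ 5 (mod 7).
    Then x = 0 + 8·5 = 40, valid modulo lcm(8, 7) = 56: x ≡ 40 (mod 56).
  Combine with x ≡ 1 (mod 5): since gcd(56, 5) = 1, we get a unique residue mod 280.
    Write x = 40 + 56·t and substitute into x ≡ 1 (mod 5): 56·t ≡ 1 − 40 = -39 (mod 5).
    Reduce coefficients mod 5: 1·t ≡ 1 (mod 5).
    So t ≡ 1 (mod 5).
    Then x = 40 + 56·1 = 96, valid modulo lcm(56, 5) = 280: x ≡ 96 (mod 280).
Verify: 96 mod 8 = 0 ✓, 96 mod 7 = 5 ✓, 96 mod 5 = 1 ✓.

x ≡ 96 (mod 280).


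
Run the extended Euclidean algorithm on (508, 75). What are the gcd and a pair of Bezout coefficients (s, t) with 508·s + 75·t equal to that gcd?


Euclidean algorithm on (508, 75) — divide until remainder is 0:
  508 = 6 · 75 + 58
  75 = 1 · 58 + 17
  58 = 3 · 17 + 7
  17 = 2 · 7 + 3
  7 = 2 · 3 + 1
  3 = 3 · 1 + 0
gcd(508, 75) = 1.
Track Bezout coefficients alongside the remainders: start with r₀ = 508 = a·1 + b·0 (s = 1, t = 0) and r₁ = 75 = a·0 + b·1 (s = 0, t = 1); each new remainder r_{k+1} = r_{k-1} − q_k·r_k inherits s_{k+1} = s_{k-1} − q_k·s_k, t_{k+1} = t_{k-1} − q_k·t_k, so r_k = a·s_k + b·t_k at every step:
  q = 6: r = 58, s = 1 − 6·0 = 1, t = 0 − 6·1 = -6  (check: 508·1 + 75·(-6) = 58)
  q = 1: r = 17, s = 0 − 1·1 = -1, t = 1 − 1·(-6) = 7  (check: 508·(-1) + 75·7 = 17)
  q = 3: r = 7, s = 1 − 3·(-1) = 4, t = -6 − 3·7 = -27  (check: 508·4 + 75·(-27) = 7)
  q = 2: r = 3, s = -1 − 2·4 = -9, t = 7 − 2·(-27) = 61  (check: 508·(-9) + 75·61 = 3)
  q = 2: r = 1, s = 4 − 2·(-9) = 22, t = -27 − 2·61 = -149  (check: 508·22 + 75·(-149) = 1)
The row with r = 1 (the gcd) gives the Bezout coefficients s = 22, t = -149.
Result: 508 · (22) + 75 · (-149) = 1.

gcd(508, 75) = 1; s = 22, t = -149 (check: 508·22 + 75·(-149) = 1).


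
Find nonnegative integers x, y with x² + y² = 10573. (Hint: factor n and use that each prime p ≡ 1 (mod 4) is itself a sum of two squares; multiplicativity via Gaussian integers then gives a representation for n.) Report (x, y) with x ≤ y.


Step 1: Factor n = 10573 = 97 · 109.
Step 2: Check the mod-4 condition on each prime factor: 97 ≡ 1 (mod 4), exponent 1; 109 ≡ 1 (mod 4), exponent 1.
All primes ≡ 3 (mod 4) appear to even exponent (or don't appear), so by the two-squares theorem n IS expressible as a sum of two squares.
Step 3: Build a representation. Here n = 97 · 109 is a product of primes ≡ 1 (mod 4). Each prime p ≡ 1 (mod 4) is itself a sum of two squares; find a² by testing p − a² for a perfect square:
  97: 97 − 1² = 96, 97 − 2² = 93, 97 − 3² = 88, 97 − 4² = 81 = 9² ⇒ 97 = 4² + 9².
  109: 109 − 1² = 108, 109 − 2² = 105, 109 − 3² = 100 = 10² ⇒ 109 = 3² + 10².
  Combine using the Brahmagupta–Fibonacci identity (a² + b²)(c² + d²) = (ac − bd)² + (ad + bc)² = (ac + bd)² + (ad − bc)²:
  97 · 109 = 10573: from (4² + 9²)(3² + 10²), take (4·3 − 9·10, 4·10 + 9·3) = (12 − 90, 40 + 27) = (-78, 67); dropping signs (only squares matter) gives (78, 67); check 78² + 67² = 6084 + 4489 = 10573 ✓.
Step 4: Order so x ≤ y and verify: 67² + 78² = 4489 + 6084 = 10573 = n. ✓

n = 10573 = 67² + 78² (one valid representation with x ≤ y).


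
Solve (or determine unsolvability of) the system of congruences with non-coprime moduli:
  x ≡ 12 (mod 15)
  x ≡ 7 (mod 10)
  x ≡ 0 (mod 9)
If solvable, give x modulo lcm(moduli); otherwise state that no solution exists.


Moduli 15, 10, 9 are not pairwise coprime, so CRT works modulo lcm(m_i) when all pairwise compatibility conditions hold.
Pairwise compatibility: gcd(m_i, m_j) must divide a_i - a_j for every pair.
Merge one congruence at a time:
  Start: x ≡ 12 (mod 15).
  Combine with x ≡ 7 (mod 10): gcd(15, 10) = 5; 7 - 12 = -5, which IS divisible by 5, so compatible.
    Write x = 12 + 15·t and substitute into x ≡ 7 (mod 10): 15·t ≡ 7 − 12 = -5 (mod 10).
    Divide the congruence (and modulus) by g = 5: 3·t ≡ -1 (mod 2).
    Reduce coefficients mod 2: 1·t ≡ 1 (mod 2).
    So t ≡ 1 (mod 2).
    Then x = 12 + 15·1 = 27, valid modulo lcm(15, 10) = 30: x ≡ 27 (mod 30).
  Combine with x ≡ 0 (mod 9): gcd(30, 9) = 3; 0 - 27 = -27, which IS divisible by 3, so compatible.
    Write x = 27 + 30·t and substitute into x ≡ 0 (mod 9): 30·t ≡ 0 − 27 = -27 (mod 9).
    Divide the congruence (and modulus) by g = 3: 10·t ≡ -9 (mod 3).
    Reduce coefficients mod 3: 1·t ≡ 0 (mod 3).
    So t ≡ 0 (mod 3).
    Then x = 27 + 30·0 = 27, valid modulo lcm(30, 9) = 90: x ≡ 27 (mod 90).
Verify: 27 mod 15 = 12, 27 mod 10 = 7, 27 mod 9 = 0.

x ≡ 27 (mod 90).


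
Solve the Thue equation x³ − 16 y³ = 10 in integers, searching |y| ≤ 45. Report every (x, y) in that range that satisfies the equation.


The equation is x³ - 16y³ = 10. For fixed y, x³ = 16·y³ + 10, so a solution requires the RHS to be a perfect cube.
Strategy: iterate y from -45 to 45, compute RHS = 16·y³ + 10, and check whether it is a (positive or negative) perfect cube.
Check small values of y:
  y = 0: RHS = 10 is not a perfect cube.
  y = 1: RHS = 26 is not a perfect cube.
  y = -1: RHS = -6 is not a perfect cube.
  y = 2: RHS = 138 is not a perfect cube.
  y = -2: RHS = -118 is not a perfect cube.
  y = 3: RHS = 442 is not a perfect cube.
  y = -3: RHS = -422 is not a perfect cube.
Continuing the search up to |y| = 45 finds no solutions either.
No (x, y) in the scanned range satisfies the equation.

No integer solutions with |y| ≤ 45.


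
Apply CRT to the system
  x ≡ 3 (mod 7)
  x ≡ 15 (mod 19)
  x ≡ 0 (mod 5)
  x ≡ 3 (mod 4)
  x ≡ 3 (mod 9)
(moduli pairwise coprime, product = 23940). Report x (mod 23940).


Product of moduli M = 7 · 19 · 5 · 4 · 9 = 23940.
Merge one congruence at a time:
  Start: x ≡ 3 (mod 7).
  Combine with x ≡ 15 (mod 19); new modulus lcm = 133.
    Write x = 3 + 7·t and substitute into x ≡ 15 (mod 19): 7·t ≡ 15 − 3 = 12 (mod 19).
    The inverse of 7 mod 19 is 11 (since 7·11 = 77 = 4·19 + 1), so t ≡ 11·12 = 132 ≡ 18 (mod 19).
    Then x = 3 + 7·18 = 129, valid modulo lcm(7, 19) = 133: x ≡ 129 (mod 133).
  Combine with x ≡ 0 (mod 5); new modulus lcm = 665.
    Write x = 129 + 133·t and substitute into x ≡ 0 (mod 5): 133·t ≡ 0 − 129 = -129 (mod 5).
    Reduce coefficients mod 5: 3·t ≡ 1 (mod 5).
    The inverse of 3 mod 5 is 2 (since 3·2 = 6 = 1·5 + 1), so t ≡ 2·1 = 2 ≡ 2 (mod 5).
    Then x = 129 + 133·2 = 395, valid modulo lcm(133, 5) = 665: x ≡ 395 (mod 665).
  Combine with x ≡ 3 (mod 4); new modulus lcm = 2660.
    Write x = 395 + 665·t and substitute into x ≡ 3 (mod 4): 665·t ≡ 3 − 395 = -392 (mod 4).
    Reduce coefficients mod 4: 1·t ≡ 0 (mod 4).
    So t ≡ 0 (mod 4).
    Then x = 395 + 665·0 = 395, valid modulo lcm(665, 4) = 2660: x ≡ 395 (mod 2660).
  Combine with x ≡ 3 (mod 9); new modulus lcm = 23940.
    Write x = 395 + 2660·t and substitute into x ≡ 3 (mod 9): 2660·t ≡ 3 − 395 = -392 (mod 9).
    Reduce coefficients mod 9: 5·t ≡ 4 (mod 9).
    The inverse of 5 mod 9 is 2 (since 5·2 = 10 = 1·9 + 1), so t ≡ 2·4 = 8 ≡ 8 (mod 9).
    Then x = 395 + 2660·8 = 21675, valid modulo lcm(2660, 9) = 23940: x ≡ 21675 (mod 23940).
Verify against each original: 21675 mod 7 = 3, 21675 mod 19 = 15, 21675 mod 5 = 0, 21675 mod 4 = 3, 21675 mod 9 = 3.

x ≡ 21675 (mod 23940).


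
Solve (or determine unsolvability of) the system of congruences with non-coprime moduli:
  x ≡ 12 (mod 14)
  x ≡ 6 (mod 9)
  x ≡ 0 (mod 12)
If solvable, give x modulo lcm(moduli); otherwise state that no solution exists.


Moduli 14, 9, 12 are not pairwise coprime, so CRT works modulo lcm(m_i) when all pairwise compatibility conditions hold.
Pairwise compatibility: gcd(m_i, m_j) must divide a_i - a_j for every pair.
Merge one congruence at a time:
  Start: x ≡ 12 (mod 14).
  Combine with x ≡ 6 (mod 9): gcd(14, 9) = 1; 6 - 12 = -6, which IS divisible by 1, so compatible.
    Write x = 12 + 14·t and substitute into x ≡ 6 (mod 9): 14·t ≡ 6 − 12 = -6 (mod 9).
    Reduce coefficients mod 9: 5·t ≡ 3 (mod 9).
    The inverse of 5 mod 9 is 2 (since 5·2 = 10 = 1·9 + 1), so t ≡ 2·3 = 6 ≡ 6 (mod 9).
    Then x = 12 + 14·6 = 96, valid modulo lcm(14, 9) = 126: x ≡ 96 (mod 126).
  Combine with x ≡ 0 (mod 12): gcd(126, 12) = 6; 0 - 96 = -96, which IS divisible by 6, so compatible.
    Write x = 96 + 126·t and substitute into x ≡ 0 (mod 12): 126·t ≡ 0 − 96 = -96 (mod 12).
    Divide the congruence (and modulus) by g = 6: 21·t ≡ -16 (mod 2).
    Reduce coefficients mod 2: 1·t ≡ 0 (mod 2).
    So t ≡ 0 (mod 2).
    Then x = 96 + 126·0 = 96, valid modulo lcm(126, 12) = 252: x ≡ 96 (mod 252).
Verify: 96 mod 14 = 12, 96 mod 9 = 6, 96 mod 12 = 0.

x ≡ 96 (mod 252).


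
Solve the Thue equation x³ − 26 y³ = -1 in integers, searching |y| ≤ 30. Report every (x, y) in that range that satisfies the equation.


The equation is x³ - 26y³ = -1. For fixed y, x³ = 26·y³ − 1, so a solution requires the RHS to be a perfect cube.
Strategy: iterate y from -30 to 30, compute RHS = 26·y³ − 1, and check whether it is a (positive or negative) perfect cube.
Check small values of y:
  y = 0: RHS = -1 = (-1)³ ⇒ x = -1 works.
  y = 1: RHS = 25 is not a perfect cube.
  y = -1: RHS = -27 = (-3)³ ⇒ x = -3 works.
  y = 2: RHS = 207 is not a perfect cube.
  y = -2: RHS = -209 is not a perfect cube.
  y = 3: RHS = 701 is not a perfect cube.
  y = -3: RHS = -703 is not a perfect cube.
Continuing the search up to |y| = 30 finds no further solutions beyond those listed.
Collected solutions: (-1, 0), (-3, -1).

Solutions (with |y| ≤ 30): (-1, 0), (-3, -1).


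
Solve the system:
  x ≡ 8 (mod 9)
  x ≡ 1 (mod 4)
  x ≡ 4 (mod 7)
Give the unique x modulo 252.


Moduli 9, 4, 7 are pairwise coprime; by CRT there is a unique solution modulo M = 9 · 4 · 7 = 252.
Solve pairwise, accumulating the modulus:
  Start with x ≡ 8 (mod 9).
  Combine with x ≡ 1 (mod 4): since gcd(9, 4) = 1, we get a unique residue mod 36.
    Write x = 8 + 9·t and substitute into x ≡ 1 (mod 4): 9·t ≡ 1 − 8 = -7 (mod 4).
    Reduce coefficients mod 4: 1·t ≡ 1 (mod 4).
    So t ≡ 1 (mod 4).
    Then x = 8 + 9·1 = 17, valid modulo lcm(9, 4) = 36: x ≡ 17 (mod 36).
  Combine with x ≡ 4 (mod 7): since gcd(36, 7) = 1, we get a unique residue mod 252.
    Write x = 17 + 36·t and substitute into x ≡ 4 (mod 7): 36·t ≡ 4 − 17 = -13 (mod 7).
    Reduce coefficients mod 7: 1·t ≡ 1 (mod 7).
    So t ≡ 1 (mod 7).
    Then x = 17 + 36·1 = 53, valid modulo lcm(36, 7) = 252: x ≡ 53 (mod 252).
Verify: 53 mod 9 = 8 ✓, 53 mod 4 = 1 ✓, 53 mod 7 = 4 ✓.

x ≡ 53 (mod 252).


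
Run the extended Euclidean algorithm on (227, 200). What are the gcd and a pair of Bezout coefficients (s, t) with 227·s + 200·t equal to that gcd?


Euclidean algorithm on (227, 200) — divide until remainder is 0:
  227 = 1 · 200 + 27
  200 = 7 · 27 + 11
  27 = 2 · 11 + 5
  11 = 2 · 5 + 1
  5 = 5 · 1 + 0
gcd(227, 200) = 1.
Track Bezout coefficients alongside the remainders: start with r₀ = 227 = a·1 + b·0 (s = 1, t = 0) and r₁ = 200 = a·0 + b·1 (s = 0, t = 1); each new remainder r_{k+1} = r_{k-1} − q_k·r_k inherits s_{k+1} = s_{k-1} − q_k·s_k, t_{k+1} = t_{k-1} − q_k·t_k, so r_k = a·s_k + b·t_k at every step:
  q = 1: r = 27, s = 1 − 1·0 = 1, t = 0 − 1·1 = -1  (check: 227·1 + 200·(-1) = 27)
  q = 7: r = 11, s = 0 − 7·1 = -7, t = 1 − 7·(-1) = 8  (check: 227·(-7) + 200·8 = 11)
  q = 2: r = 5, s = 1 − 2·(-7) = 15, t = -1 − 2·8 = -17  (check: 227·15 + 200·(-17) = 5)
  q = 2: r = 1, s = -7 − 2·15 = -37, t = 8 − 2·(-17) = 42  (check: 227·(-37) + 200·42 = 1)
The row with r = 1 (the gcd) gives the Bezout coefficients s = -37, t = 42.
Result: 227 · (-37) + 200 · (42) = 1.

gcd(227, 200) = 1; s = -37, t = 42 (check: 227·(-37) + 200·42 = 1).


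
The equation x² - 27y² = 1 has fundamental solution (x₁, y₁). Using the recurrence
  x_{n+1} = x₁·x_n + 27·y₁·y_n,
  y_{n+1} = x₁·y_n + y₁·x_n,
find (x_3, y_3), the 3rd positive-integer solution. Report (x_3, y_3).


Step 1: Find the fundamental solution (x₁, y₁) of x² - 27y² = 1.
  Expand √27 as a continued fraction. a₀ = ⌊√27⌋ = 5; iterate m_{k+1} = d_k·a_k − m_k, d_{k+1} = (27 − m_{k+1}²)/d_k, a_{k+1} = ⌊(a₀ + m_{k+1})/d_{k+1}⌋ (starting m₀ = 0, d₀ = 1), with convergents p_k = a_k·p_{k-1} + p_{k-2}, q_k = a_k·q_{k-1} + q_{k-2} (p₋₁ = 1, q₋₁ = 0):
  k = 0: a₀ = 5; p₀/q₀ = 5/1; p₀² − 27·q₀² = 25 − 27 = -2.
  k = 1: m = 5, d = 2, a = ⌊(5 + 5)/2⌋ = 5; p/q = (5·5 + 1)/(5·1 + 0) = 26/5; p² − 27·q² = 676 − 675 = 1.
  The first convergent with p² − 27·q² = 1 gives the fundamental solution (x₁, y₁) = (26, 5).
Step 2: Apply the recurrence (x_{n+1}, y_{n+1}) = (x₁x_n + 27y₁y_n, x₁y_n + y₁x_n) repeatedly.
  From (x_1, y_1) = (26, 5): x_2 = 26·26 + 27·5·5 = 1351; y_2 = 26·5 + 5·26 = 260.
  From (x_2, y_2) = (1351, 260): x_3 = 26·1351 + 27·5·260 = 70226; y_3 = 26·260 + 5·1351 = 13515.
Step 3: Verify x_3² - 27·y_3² = 4931691076 - 4931691075 = 1 (should be 1). ✓

(x_1, y_1) = (26, 5); (x_3, y_3) = (70226, 13515).


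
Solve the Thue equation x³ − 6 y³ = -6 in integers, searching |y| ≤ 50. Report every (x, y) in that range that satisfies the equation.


The equation is x³ - 6y³ = -6. For fixed y, x³ = 6·y³ − 6, so a solution requires the RHS to be a perfect cube.
Strategy: iterate y from -50 to 50, compute RHS = 6·y³ − 6, and check whether it is a (positive or negative) perfect cube.
Check small values of y:
  y = 0: RHS = -6 is not a perfect cube.
  y = 1: RHS = 0 = (0)³ ⇒ x = 0 works.
  y = -1: RHS = -12 is not a perfect cube.
  y = 2: RHS = 42 is not a perfect cube.
  y = -2: RHS = -54 is not a perfect cube.
  y = 3: RHS = 156 is not a perfect cube.
  y = -3: RHS = -168 is not a perfect cube.
Continuing the search up to |y| = 50 finds no further solutions beyond those listed.
Collected solutions: (0, 1).

Solutions (with |y| ≤ 50): (0, 1).


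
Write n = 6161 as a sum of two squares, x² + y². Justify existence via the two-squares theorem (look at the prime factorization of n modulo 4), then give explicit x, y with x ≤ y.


Step 1: Factor n = 6161 = 61 · 101.
Step 2: Check the mod-4 condition on each prime factor: 61 ≡ 1 (mod 4), exponent 1; 101 ≡ 1 (mod 4), exponent 1.
All primes ≡ 3 (mod 4) appear to even exponent (or don't appear), so by the two-squares theorem n IS expressible as a sum of two squares.
Step 3: Build a representation. Here n = 61 · 101 is a product of primes ≡ 1 (mod 4). Each prime p ≡ 1 (mod 4) is itself a sum of two squares; find a² by testing p − a² for a perfect square:
  61: 61 − 1² = 60, 61 − 2² = 57, 61 − 3² = 52, 61 − 4² = 45, 61 − 5² = 36 = 6² ⇒ 61 = 5² + 6².
  101: 101 − 1² = 100 = 10² ⇒ 101 = 1² + 10².
  Combine using the Brahmagupta–Fibonacci identity (a² + b²)(c² + d²) = (ac − bd)² + (ad + bc)² = (ac + bd)² + (ad − bc)²:
  61 · 101 = 6161: from (5² + 6²)(1² + 10²), take (5·1 − 6·10, 5·10 + 6·1) = (5 − 60, 50 + 6) = (-55, 56); dropping signs (only squares matter) gives (55, 56); check 55² + 56² = 3025 + 3136 = 6161 ✓.
Step 4: Order so x ≤ y and verify: 55² + 56² = 3025 + 3136 = 6161 = n. ✓

n = 6161 = 55² + 56² (one valid representation with x ≤ y).


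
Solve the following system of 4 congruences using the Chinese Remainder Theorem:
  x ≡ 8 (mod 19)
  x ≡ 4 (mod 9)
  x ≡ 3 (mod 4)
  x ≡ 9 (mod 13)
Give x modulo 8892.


Product of moduli M = 19 · 9 · 4 · 13 = 8892.
Merge one congruence at a time:
  Start: x ≡ 8 (mod 19).
  Combine with x ≡ 4 (mod 9); new modulus lcm = 171.
    Write x = 8 + 19·t and substitute into x ≡ 4 (mod 9): 19·t ≡ 4 − 8 = -4 (mod 9).
    Reduce coefficients mod 9: 1·t ≡ 5 (mod 9).
    So t ≡ 5 (mod 9).
    Then x = 8 + 19·5 = 103, valid modulo lcm(19, 9) = 171: x ≡ 103 (mod 171).
  Combine with x ≡ 3 (mod 4); new modulus lcm = 684.
    Write x = 103 + 171·t and substitute into x ≡ 3 (mod 4): 171·t ≡ 3 − 103 = -100 (mod 4).
    Reduce coefficients mod 4: 3·t ≡ 0 (mod 4).
    The inverse of 3 mod 4 is 3 (since 3·3 = 9 = 2·4 + 1), so t ≡ 3·0 = 0 ≡ 0 (mod 4).
    Then x = 103 + 171·0 = 103, valid modulo lcm(171, 4) = 684: x ≡ 103 (mod 684).
  Combine with x ≡ 9 (mod 13); new modulus lcm = 8892.
    Write x = 103 + 684·t and substitute into x ≡ 9 (mod 13): 684·t ≡ 9 − 103 = -94 (mod 13).
    Reduce coefficients mod 13: 8·t ≡ 10 (mod 13).
    The inverse of 8 mod 13 is 5 (since 8·5 = 40 = 3·13 + 1), so t ≡ 5·10 = 50 ≡ 11 (mod 13).
    Then x = 103 + 684·11 = 7627, valid modulo lcm(684, 13) = 8892: x ≡ 7627 (mod 8892).
Verify against each original: 7627 mod 19 = 8, 7627 mod 9 = 4, 7627 mod 4 = 3, 7627 mod 13 = 9.

x ≡ 7627 (mod 8892).


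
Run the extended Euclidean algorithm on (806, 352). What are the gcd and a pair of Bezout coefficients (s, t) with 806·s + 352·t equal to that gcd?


Euclidean algorithm on (806, 352) — divide until remainder is 0:
  806 = 2 · 352 + 102
  352 = 3 · 102 + 46
  102 = 2 · 46 + 10
  46 = 4 · 10 + 6
  10 = 1 · 6 + 4
  6 = 1 · 4 + 2
  4 = 2 · 2 + 0
gcd(806, 352) = 2.
Track Bezout coefficients alongside the remainders: start with r₀ = 806 = a·1 + b·0 (s = 1, t = 0) and r₁ = 352 = a·0 + b·1 (s = 0, t = 1); each new remainder r_{k+1} = r_{k-1} − q_k·r_k inherits s_{k+1} = s_{k-1} − q_k·s_k, t_{k+1} = t_{k-1} − q_k·t_k, so r_k = a·s_k + b·t_k at every step:
  q = 2: r = 102, s = 1 − 2·0 = 1, t = 0 − 2·1 = -2  (check: 806·1 + 352·(-2) = 102)
  q = 3: r = 46, s = 0 − 3·1 = -3, t = 1 − 3·(-2) = 7  (check: 806·(-3) + 352·7 = 46)
  q = 2: r = 10, s = 1 − 2·(-3) = 7, t = -2 − 2·7 = -16  (check: 806·7 + 352·(-16) = 10)
  q = 4: r = 6, s = -3 − 4·7 = -31, t = 7 − 4·(-16) = 71  (check: 806·(-31) + 352·71 = 6)
  q = 1: r = 4, s = 7 − 1·(-31) = 38, t = -16 − 1·71 = -87  (check: 806·38 + 352·(-87) = 4)
  q = 1: r = 2, s = -31 − 1·38 = -69, t = 71 − 1·(-87) = 158  (check: 806·(-69) + 352·158 = 2)
The row with r = 2 (the gcd) gives the Bezout coefficients s = -69, t = 158.
Result: 806 · (-69) + 352 · (158) = 2.

gcd(806, 352) = 2; s = -69, t = 158 (check: 806·(-69) + 352·158 = 2).
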